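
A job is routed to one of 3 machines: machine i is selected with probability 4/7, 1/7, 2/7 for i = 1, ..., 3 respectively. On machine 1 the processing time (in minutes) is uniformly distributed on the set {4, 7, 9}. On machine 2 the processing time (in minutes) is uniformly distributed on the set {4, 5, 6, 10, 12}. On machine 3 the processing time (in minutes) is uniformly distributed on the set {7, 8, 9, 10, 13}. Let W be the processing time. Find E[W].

E[W | machine 1] = (4+7+9)/3 = 20/3.
E[W | machine 2] = (4+5+6+10+12)/5 = 37/5.
E[W | machine 3] = (7+8+9+10+13)/5 = 47/5.
By the law of total expectation,
E[W] = (4/7)·(20/3) + (1/7)·(37/5) + (2/7)·(47/5) = 793/105.

793/105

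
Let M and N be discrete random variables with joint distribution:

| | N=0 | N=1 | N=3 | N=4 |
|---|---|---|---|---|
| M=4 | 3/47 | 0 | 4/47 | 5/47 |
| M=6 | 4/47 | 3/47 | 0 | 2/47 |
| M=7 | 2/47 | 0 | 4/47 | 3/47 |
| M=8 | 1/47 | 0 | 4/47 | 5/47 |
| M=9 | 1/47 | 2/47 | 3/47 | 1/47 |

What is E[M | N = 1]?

P(N = 1) = 5/47.
Σ M·P over the event = 6·(3/47) + 9·(2/47) = 36/47.
E[M | N = 1] = (36/47) / (5/47) = 36/5.

36/5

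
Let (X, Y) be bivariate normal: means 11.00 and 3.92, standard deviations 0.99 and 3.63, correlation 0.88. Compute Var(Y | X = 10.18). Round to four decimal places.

For a bivariate normal, Var(Y | X=x) = σ_Y²(1 − ρ²).
Var(Y | X=10.18) = (3.63)²·(1 − (0.88)²) = 13.1769·0.2256 = 2.9727.

2.9727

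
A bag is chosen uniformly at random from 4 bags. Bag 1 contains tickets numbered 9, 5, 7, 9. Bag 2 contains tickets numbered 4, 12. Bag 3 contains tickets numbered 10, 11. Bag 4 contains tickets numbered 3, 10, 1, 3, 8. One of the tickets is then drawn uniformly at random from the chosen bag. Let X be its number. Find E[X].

31/4

E[X | bag 1] = (9+5+7+9)/4 = 15/2.
E[X | bag 2] = (4+12)/2 = 8.
E[X | bag 3] = (10+11)/2 = 21/2.
E[X | bag 4] = (3+10+1+3+8)/5 = 5.
E[X] = (1/4)·(15/2) + (1/4)·(8) + (1/4)·(21/2) + (1/4)·(5) = 31/4.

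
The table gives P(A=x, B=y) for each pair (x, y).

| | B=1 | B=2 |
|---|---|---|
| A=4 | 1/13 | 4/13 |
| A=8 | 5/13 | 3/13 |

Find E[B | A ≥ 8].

11/8

P(A ≥ 8) = 8/13.
Σ B·P over the event = 1·(5/13) + 2·(3/13) = 11/13.
E[B | A ≥ 8] = (11/13) / (8/13) = 11/8.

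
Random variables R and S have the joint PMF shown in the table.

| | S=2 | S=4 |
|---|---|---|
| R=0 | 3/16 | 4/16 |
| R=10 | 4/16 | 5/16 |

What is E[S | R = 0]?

P(R = 0) = 7/16.
Σ S·P over the event = 2·(3/16) + 4·(4/16) = 11/8.
E[S | R = 0] = (11/8) / (7/16) = 22/7.

22/7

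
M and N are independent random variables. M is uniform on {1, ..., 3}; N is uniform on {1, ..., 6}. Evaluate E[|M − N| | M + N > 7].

3

P(M + N > 7) = 1/6.
Summing |M−N|·P(x,y) over outcomes with M + N > 7 gives 1/2.
E[|M − N| | M + N > 7] = (1/2) / (1/6) = 3.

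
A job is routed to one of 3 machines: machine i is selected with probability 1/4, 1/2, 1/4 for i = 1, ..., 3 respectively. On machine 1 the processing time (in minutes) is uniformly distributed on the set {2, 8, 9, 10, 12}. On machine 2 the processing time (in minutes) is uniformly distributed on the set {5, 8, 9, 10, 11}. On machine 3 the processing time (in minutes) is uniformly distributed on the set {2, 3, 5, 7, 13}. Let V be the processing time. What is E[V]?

E[V | machine 1] = (2+8+9+10+12)/5 = 41/5.
E[V | machine 2] = (5+8+9+10+11)/5 = 43/5.
E[V | machine 3] = (2+3+5+7+13)/5 = 6.
By the law of total expectation,
E[V] = (1/4)·(41/5) + (1/2)·(43/5) + (1/4)·(6) = 157/20.

157/20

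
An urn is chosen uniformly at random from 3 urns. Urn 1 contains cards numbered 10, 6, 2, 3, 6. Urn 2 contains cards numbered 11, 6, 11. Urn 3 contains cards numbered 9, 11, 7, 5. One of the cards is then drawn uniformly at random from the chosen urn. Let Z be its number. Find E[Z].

341/45

E[Z | urn 1] = (10+6+2+3+6)/5 = 27/5.
E[Z | urn 2] = (11+6+11)/3 = 28/3.
E[Z | urn 3] = (9+11+7+5)/4 = 8.
E[Z] = (1/3)·(27/5) + (1/3)·(28/3) + (1/3)·(8) = 341/45.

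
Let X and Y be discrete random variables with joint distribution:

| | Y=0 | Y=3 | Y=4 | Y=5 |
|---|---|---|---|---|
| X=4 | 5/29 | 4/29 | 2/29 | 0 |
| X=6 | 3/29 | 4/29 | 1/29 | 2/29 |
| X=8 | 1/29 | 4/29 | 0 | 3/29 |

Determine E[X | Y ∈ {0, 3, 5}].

77/13

P(Y ∈ {0, 3, 5}) = 26/29.
Summing X·P(X=x,Y=y) over the conditioning event gives 154/29.
E[X | Y ∈ {0, 3, 5}] = (154/29) / (26/29) = 77/13.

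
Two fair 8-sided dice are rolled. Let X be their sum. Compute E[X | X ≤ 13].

244/29

P(X ≤ 13) = 29/32.
E[X | X ≤ 13] = (61/8) / (29/32) = 244/29.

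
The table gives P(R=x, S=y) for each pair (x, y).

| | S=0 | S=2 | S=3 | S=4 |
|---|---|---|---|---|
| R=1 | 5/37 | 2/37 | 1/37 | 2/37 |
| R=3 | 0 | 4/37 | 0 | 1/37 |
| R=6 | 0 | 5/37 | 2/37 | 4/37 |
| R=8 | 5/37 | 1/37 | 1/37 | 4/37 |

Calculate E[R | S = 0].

P(S = 0) = 10/37.
Σ R·P over the event = 1·(5/37) + 8·(5/37) = 45/37.
E[R | S = 0] = (45/37) / (10/37) = 9/2.

9/2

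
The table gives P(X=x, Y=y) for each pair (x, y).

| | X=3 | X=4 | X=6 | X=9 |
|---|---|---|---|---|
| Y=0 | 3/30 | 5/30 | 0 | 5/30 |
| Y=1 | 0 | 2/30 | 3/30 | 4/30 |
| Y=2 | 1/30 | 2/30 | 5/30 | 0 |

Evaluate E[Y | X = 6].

13/8

P(X = 6) = 4/15.
Σ Y·P over the event = 1·(3/30) + 2·(5/30) = 13/30.
E[Y | X = 6] = (13/30) / (4/15) = 13/8.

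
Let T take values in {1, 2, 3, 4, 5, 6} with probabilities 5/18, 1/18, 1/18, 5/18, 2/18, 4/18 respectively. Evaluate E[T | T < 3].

P(T < 3) = 1/3.
Σ over the event: 1·5/18 + 2·1/18 = 7/18.
E[T | T < 3] = (7/18) / (1/3) = 7/6.

7/6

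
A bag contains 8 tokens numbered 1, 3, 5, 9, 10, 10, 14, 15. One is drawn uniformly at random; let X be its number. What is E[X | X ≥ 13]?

P(X ≥ 13) = 1/4.
Σ over the event: 14·1/8 + 15·1/8 = 29/8.
E[X | X ≥ 13] = (29/8) / (1/4) = 29/2.

29/2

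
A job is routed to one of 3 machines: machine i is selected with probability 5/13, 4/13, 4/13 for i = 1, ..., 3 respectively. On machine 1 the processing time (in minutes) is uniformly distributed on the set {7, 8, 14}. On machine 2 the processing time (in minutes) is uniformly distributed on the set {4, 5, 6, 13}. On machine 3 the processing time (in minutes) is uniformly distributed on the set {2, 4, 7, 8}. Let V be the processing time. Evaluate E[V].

E[V | machine 1] = (7+8+14)/3 = 29/3.
E[V | machine 2] = (4+5+6+13)/4 = 7.
E[V | machine 3] = (2+4+7+8)/4 = 21/4.
By the law of total expectation,
E[V] = (5/13)·(29/3) + (4/13)·(7) + (4/13)·(21/4) = 292/39.

292/39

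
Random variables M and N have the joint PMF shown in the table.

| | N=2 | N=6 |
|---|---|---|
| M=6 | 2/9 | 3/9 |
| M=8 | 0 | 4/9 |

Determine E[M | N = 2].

P(N = 2) = 2/9.
Σ M·P over the event = 6·(2/9) = 4/3.
E[M | N = 2] = (4/3) / (2/9) = 6.

6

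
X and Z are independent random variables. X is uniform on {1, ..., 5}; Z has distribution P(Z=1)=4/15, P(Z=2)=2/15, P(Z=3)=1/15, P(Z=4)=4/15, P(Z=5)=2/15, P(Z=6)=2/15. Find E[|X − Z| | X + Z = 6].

P(X + Z = 6) = 13/75.
Summing |X−Z|·P(x,y) over outcomes with X + Z = 6 gives 12/25.
E[|X − Z| | X + Z = 6] = (12/25) / (13/75) = 36/13.

36/13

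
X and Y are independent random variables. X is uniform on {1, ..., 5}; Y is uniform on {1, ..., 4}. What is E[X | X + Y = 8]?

Outcomes with X + Y = 8: (4,4), (5,3), each with probability 1/20.
E[X | X + Y = 8] = (4 + 5) / 2 = 9/2.

9/2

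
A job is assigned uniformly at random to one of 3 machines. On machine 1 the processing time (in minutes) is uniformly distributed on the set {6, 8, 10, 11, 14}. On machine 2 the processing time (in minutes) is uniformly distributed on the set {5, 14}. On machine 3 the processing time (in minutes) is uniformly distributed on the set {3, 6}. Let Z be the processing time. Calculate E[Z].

119/15

E[Z | machine 1] = (6+8+10+11+14)/5 = 49/5.
E[Z | machine 2] = (5+14)/2 = 19/2.
E[Z | machine 3] = (3+6)/2 = 9/2.
By the law of total expectation,
E[Z] = (1/3)·(49/5) + (1/3)·(19/2) + (1/3)·(9/2) = 119/15.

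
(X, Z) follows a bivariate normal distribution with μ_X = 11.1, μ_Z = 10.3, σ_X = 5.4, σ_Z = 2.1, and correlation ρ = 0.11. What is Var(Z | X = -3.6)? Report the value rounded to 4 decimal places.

The conditional variance in a bivariate normal is σ_Z²(1 − ρ²), independent of x.
Var(Z | X=-3.6) = (2.1)²·(1 − (0.11)²) = 4.41·0.9879 = 4.3566.

4.3566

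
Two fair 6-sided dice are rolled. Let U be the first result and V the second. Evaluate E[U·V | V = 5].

35/2

P(V = 5) = 1/6.
Summing UV·P(x,y) over outcomes with V = 5 gives 35/12.
E[U·V | V = 5] = (35/12) / (1/6) = 35/2.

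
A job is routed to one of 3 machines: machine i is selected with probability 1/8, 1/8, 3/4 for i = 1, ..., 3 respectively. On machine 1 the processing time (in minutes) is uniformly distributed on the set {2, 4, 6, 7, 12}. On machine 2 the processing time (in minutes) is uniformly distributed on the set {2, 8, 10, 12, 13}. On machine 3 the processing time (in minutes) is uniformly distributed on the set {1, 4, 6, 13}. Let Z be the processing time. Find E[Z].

32/5

E[Z | machine 1] = (2+4+6+7+12)/5 = 31/5.
E[Z | machine 2] = (2+8+10+12+13)/5 = 9.
E[Z | machine 3] = (1+4+6+13)/4 = 6.
By the law of total expectation,
E[Z] = (1/8)·(31/5) + (1/8)·(9) + (3/4)·(6) = 32/5.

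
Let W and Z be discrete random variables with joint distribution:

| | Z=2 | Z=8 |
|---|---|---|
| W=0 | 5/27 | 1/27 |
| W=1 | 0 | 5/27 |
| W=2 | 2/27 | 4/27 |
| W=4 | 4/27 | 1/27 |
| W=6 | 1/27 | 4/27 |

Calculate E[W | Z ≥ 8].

41/15

P(Z ≥ 8) = 5/9.
Σ W·P over the event = 0·(1/27) + 1·(5/27) + 2·(4/27) + 4·(1/27) + 6·(4/27) = 41/27.
E[W | Z ≥ 8] = (41/27) / (5/9) = 41/15.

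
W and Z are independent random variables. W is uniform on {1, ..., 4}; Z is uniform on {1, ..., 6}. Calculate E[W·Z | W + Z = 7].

10

P(W + Z = 7) = 1/6.
Summing WZ·P(x,y) over outcomes with W + Z = 7 gives 5/3.
E[W·Z | W + Z = 7] = (5/3) / (1/6) = 10.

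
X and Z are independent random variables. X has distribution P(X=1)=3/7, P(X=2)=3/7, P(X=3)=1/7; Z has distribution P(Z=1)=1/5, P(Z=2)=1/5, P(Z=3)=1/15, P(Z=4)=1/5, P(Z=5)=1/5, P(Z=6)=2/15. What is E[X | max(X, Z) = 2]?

5/3

P(max(X, Z) = 2) = 9/35.
Summing X·P(x,y) over outcomes with max(X, Z) = 2 gives 3/7.
E[X | max(X, Z) = 2] = (3/7) / (9/35) = 5/3.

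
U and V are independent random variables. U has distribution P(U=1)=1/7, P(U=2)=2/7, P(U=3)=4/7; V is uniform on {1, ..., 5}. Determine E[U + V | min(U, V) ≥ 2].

P(min(U, V) ≥ 2) = 24/35.
Summing (U+V)·P(x,y) over outcomes with min(U, V) ≥ 2 gives 148/35.
E[U + V | min(U, V) ≥ 2] = (148/35) / (24/35) = 37/6.

37/6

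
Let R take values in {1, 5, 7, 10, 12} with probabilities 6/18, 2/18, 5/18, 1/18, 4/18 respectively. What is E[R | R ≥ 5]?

103/12

P(R ≥ 5) = 2/3.
Σ over the event: 5·1/9 + 7·5/18 + 10·1/18 + 12·2/9 = 103/18.
E[R | R ≥ 5] = (103/18) / (2/3) = 103/12.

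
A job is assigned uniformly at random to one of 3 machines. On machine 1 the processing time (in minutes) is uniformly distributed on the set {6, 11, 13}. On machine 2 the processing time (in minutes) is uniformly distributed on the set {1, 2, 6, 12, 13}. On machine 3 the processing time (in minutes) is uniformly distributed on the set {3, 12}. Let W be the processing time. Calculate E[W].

81/10

E[W | machine 1] = (6+11+13)/3 = 10.
E[W | machine 2] = (1+2+6+12+13)/5 = 34/5.
E[W | machine 3] = (3+12)/2 = 15/2.
By the law of total expectation,
E[W] = (1/3)·(10) + (1/3)·(34/5) + (1/3)·(15/2) = 81/10.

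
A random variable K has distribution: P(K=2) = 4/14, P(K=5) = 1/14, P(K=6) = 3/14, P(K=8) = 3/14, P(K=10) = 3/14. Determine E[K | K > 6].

9

P(K > 6) = 3/7.
Σ over the event: 8·3/14 + 10·3/14 = 27/7.
E[K | K > 6] = (27/7) / (3/7) = 9.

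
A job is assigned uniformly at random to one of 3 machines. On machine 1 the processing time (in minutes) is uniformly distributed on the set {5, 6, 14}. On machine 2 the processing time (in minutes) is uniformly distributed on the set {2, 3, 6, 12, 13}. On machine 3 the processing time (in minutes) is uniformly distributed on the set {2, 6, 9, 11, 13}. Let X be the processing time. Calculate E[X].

356/45

E[X | machine 1] = (5+6+14)/3 = 25/3.
E[X | machine 2] = (2+3+6+12+13)/5 = 36/5.
E[X | machine 3] = (2+6+9+11+13)/5 = 41/5.
By the law of total expectation,
E[X] = (1/3)·(25/3) + (1/3)·(36/5) + (1/3)·(41/5) = 356/45.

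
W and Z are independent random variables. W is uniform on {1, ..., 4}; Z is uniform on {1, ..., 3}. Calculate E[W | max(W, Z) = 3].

Outcomes with max(W, Z) = 3: (1,3), (2,3), (3,1), (3,2), (3,3), each with probability 1/12.
E[W | max(W, Z) = 3] = (1 + 2 + 3 + 3 + 3) / 5 = 12/5.

12/5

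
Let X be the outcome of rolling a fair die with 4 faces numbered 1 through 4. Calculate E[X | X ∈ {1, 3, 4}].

8/3

P(X ∈ {1, 3, 4}) = 3/4.
Σ over the event: 1·1/4 + 3·1/4 + 4·1/4 = 2.
E[X | X ∈ {1, 3, 4}] = (2) / (3/4) = 8/3.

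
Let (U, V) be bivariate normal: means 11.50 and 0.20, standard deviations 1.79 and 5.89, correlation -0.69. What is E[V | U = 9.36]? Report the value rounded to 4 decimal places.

E[V | U=x] = μ_V + ρ(σ_V/σ_U)(x − μ_U) for jointly normal variables.
E[V | U=9.36] = 0.20 + (-0.69)·(5.89/1.79)·(9.36 − (11.50)) = 0.20 + (-2.27045)·(-2.14) = 5.0588.

5.0588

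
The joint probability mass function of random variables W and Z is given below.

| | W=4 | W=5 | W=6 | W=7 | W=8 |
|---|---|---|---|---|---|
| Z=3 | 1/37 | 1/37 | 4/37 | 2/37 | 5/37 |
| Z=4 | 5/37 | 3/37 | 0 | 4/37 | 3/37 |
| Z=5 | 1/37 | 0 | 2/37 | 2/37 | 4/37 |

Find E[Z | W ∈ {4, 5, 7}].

P(W ∈ {4, 5, 7}) = 19/37.
Σ Z·P over the event = 3·(1/37) + 4·(5/37) + 5·(1/37) + 3·(1/37) + 4·(3/37) + 3·(2/37) + 4·(4/37) + 5·(2/37) = 75/37.
E[Z | W ∈ {4, 5, 7}] = (75/37) / (19/37) = 75/19.

75/19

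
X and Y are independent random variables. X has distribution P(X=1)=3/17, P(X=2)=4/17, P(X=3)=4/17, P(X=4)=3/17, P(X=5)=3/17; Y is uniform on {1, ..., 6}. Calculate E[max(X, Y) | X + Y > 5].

327/67

P(X + Y > 5) = 67/102.
Summing max(X,Y)·P(x,y) over outcomes with X + Y > 5 gives 109/34.
E[max(X, Y) | X + Y > 5] = (109/34) / (67/102) = 327/67.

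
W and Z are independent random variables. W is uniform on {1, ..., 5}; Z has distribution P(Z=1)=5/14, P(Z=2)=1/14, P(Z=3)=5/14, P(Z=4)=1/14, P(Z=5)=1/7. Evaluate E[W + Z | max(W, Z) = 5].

P(max(W, Z) = 5) = 11/35.
Summing (W+Z)·P(x,y) over outcomes with max(W, Z) = 5 gives 83/35.
E[W + Z | max(W, Z) = 5] = (83/35) / (11/35) = 83/11.

83/11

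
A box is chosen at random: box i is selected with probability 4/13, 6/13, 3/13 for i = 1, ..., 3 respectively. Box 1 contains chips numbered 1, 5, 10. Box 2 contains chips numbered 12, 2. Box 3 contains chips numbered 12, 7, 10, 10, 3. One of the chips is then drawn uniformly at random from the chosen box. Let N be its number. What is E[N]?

E[N | box 1] = (1+5+10)/3 = 16/3.
E[N | box 2] = (12+2)/2 = 7.
E[N | box 3] = (12+7+10+10+3)/5 = 42/5.
E[N] = (4/13)·(16/3) + (6/13)·(7) + (3/13)·(42/5) = 1328/195.

1328/195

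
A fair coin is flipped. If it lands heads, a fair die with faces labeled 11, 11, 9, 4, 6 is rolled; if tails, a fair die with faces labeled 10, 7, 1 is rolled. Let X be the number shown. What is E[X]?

71/10

E[X | heads] = (11+11+9+4+6)/5 = 41/5.
E[X | tails] = (10+7+1)/3 = 6.
E[X] = (1/2)·(41/5) + (1/2)·(6) = 71/10.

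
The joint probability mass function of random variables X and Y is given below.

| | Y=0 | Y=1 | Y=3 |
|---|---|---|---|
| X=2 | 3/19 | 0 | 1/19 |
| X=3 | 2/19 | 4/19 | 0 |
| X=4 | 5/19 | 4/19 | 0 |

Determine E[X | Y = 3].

P(Y = 3) = 1/19.
Σ X·P over the event = 2·(1/19) = 2/19.
E[X | Y = 3] = (2/19) / (1/19) = 2.

2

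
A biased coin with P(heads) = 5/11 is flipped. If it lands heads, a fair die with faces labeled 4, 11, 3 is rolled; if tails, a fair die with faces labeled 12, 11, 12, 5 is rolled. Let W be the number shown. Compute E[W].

E[W | heads] = (4+11+3)/3 = 6.
E[W | tails] = (12+11+12+5)/4 = 10.
E[W] = (5/11)·(6) + (6/11)·(10) = 90/11.

90/11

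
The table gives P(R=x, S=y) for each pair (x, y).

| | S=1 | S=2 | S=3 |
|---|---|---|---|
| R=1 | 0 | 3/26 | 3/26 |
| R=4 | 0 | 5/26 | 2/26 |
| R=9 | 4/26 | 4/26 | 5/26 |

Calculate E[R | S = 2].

59/12

P(S = 2) = 6/13.
Σ R·P over the event = 1·(3/26) + 4·(5/26) + 9·(4/26) = 59/26.
E[R | S = 2] = (59/26) / (6/13) = 59/12.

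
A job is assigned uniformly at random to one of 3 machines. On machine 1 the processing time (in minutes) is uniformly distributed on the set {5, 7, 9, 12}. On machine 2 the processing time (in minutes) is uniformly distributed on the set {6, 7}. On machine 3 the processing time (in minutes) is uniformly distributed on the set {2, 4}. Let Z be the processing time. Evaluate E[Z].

71/12

E[Z | machine 1] = (5+7+9+12)/4 = 33/4.
E[Z | machine 2] = (6+7)/2 = 13/2.
E[Z | machine 3] = (2+4)/2 = 3.
By the law of total expectation,
E[Z] = (1/3)·(33/4) + (1/3)·(13/2) + (1/3)·(3) = 71/12.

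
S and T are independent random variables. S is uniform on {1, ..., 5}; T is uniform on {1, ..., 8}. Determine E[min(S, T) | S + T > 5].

P(S + T > 5) = 3/4.
Summing min(S,T)·P(x,y) over outcomes with S + T > 5 gives 87/40.
E[min(S, T) | S + T > 5] = (87/40) / (3/4) = 29/10.

29/10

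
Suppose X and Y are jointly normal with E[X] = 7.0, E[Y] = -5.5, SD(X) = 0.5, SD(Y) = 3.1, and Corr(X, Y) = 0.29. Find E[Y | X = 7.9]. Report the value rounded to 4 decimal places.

The regression of Y on X has slope ρ·σ_Y/σ_X and passes through (μ_X, μ_Y).
E[Y | X=7.9] = -5.5 + (0.29)·(3.1/0.5)·(7.9 − (7.0)) = -5.5 + (1.798)·(0.9) = -3.8818.

-3.8818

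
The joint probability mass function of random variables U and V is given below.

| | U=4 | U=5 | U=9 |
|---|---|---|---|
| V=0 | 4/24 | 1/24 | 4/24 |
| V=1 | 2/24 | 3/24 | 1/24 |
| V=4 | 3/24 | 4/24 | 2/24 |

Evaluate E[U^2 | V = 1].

94/3

P(V = 1) = 1/4.
Σ U^2·P over the event = 16·(2/24) + 25·(3/24) + 81·(1/24) = 47/6.
E[U^2 | V = 1] = (47/6) / (1/4) = 94/3.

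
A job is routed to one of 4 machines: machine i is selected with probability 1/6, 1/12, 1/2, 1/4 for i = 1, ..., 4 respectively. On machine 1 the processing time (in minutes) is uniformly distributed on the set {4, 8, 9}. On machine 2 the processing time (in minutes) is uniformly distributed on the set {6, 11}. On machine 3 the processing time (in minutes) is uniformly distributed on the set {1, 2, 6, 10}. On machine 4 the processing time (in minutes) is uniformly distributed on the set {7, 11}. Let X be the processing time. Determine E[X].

E[X | machine 1] = (4+8+9)/3 = 7.
E[X | machine 2] = (6+11)/2 = 17/2.
E[X | machine 3] = (1+2+6+10)/4 = 19/4.
E[X | machine 4] = (7+11)/2 = 9.
E[X] = (1/6)·(7) + (1/12)·(17/2) + (1/2)·(19/4) + (1/4)·(9) = 13/2.

13/2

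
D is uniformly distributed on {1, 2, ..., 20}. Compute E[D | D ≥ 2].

11

P(D ≥ 2) = 19/20.
E[D | D ≥ 2] = (209/20) / (19/20) = 11.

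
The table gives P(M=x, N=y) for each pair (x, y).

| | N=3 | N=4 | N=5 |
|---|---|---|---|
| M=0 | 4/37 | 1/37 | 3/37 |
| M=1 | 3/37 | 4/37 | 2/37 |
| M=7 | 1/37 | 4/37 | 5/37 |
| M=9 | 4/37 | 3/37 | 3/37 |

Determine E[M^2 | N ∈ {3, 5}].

866/25

P(N ∈ {3, 5}) = 25/37.
Summing M^2·P(M=x,N=y) over the conditioning event gives 866/37.
E[M^2 | N ∈ {3, 5}] = (866/37) / (25/37) = 866/25.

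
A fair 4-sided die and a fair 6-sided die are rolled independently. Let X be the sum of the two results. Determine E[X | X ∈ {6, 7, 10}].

62/9

P(X ∈ {6, 7, 10}) = 3/8.
Σ over the event: 6·1/6 + 7·1/6 + 10·1/24 = 31/12.
E[X | X ∈ {6, 7, 10}] = (31/12) / (3/8) = 62/9.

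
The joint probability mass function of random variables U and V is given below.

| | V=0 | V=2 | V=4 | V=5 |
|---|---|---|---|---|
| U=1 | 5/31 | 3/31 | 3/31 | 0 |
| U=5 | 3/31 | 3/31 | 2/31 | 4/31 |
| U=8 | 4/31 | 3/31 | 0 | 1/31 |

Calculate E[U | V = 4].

13/5

P(V = 4) = 5/31.
Σ U·P over the event = 1·(3/31) + 5·(2/31) = 13/31.
E[U | V = 4] = (13/31) / (5/31) = 13/5.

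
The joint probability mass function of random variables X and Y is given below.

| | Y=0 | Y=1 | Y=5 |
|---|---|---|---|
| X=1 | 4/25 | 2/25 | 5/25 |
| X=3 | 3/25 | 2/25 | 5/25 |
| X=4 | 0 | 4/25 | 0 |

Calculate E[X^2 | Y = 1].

P(Y = 1) = 8/25.
Σ X^2·P over the event = 1·(2/25) + 9·(2/25) + 16·(4/25) = 84/25.
E[X^2 | Y = 1] = (84/25) / (8/25) = 21/2.

21/2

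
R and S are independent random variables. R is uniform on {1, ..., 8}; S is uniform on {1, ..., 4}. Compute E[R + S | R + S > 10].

Outcomes with R + S > 10: (7,4), (8,3), (8,4), each with probability 1/32.
E[R + S | R + S > 10] = (11 + 11 + 12) / 3 = 34/3.

34/3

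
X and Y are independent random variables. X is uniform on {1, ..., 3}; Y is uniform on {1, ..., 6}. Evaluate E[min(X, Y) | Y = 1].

1

Outcomes with Y = 1: (1,1), (2,1), (3,1), each with probability 1/18.
E[min(X, Y) | Y = 1] = (1 + 1 + 1) / 3 = 1.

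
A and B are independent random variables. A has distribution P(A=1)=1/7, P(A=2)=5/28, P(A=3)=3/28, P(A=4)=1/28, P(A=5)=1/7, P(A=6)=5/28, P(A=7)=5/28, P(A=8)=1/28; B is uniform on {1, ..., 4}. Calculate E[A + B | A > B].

291/37

P(A > B) = 37/56.
Summing (A+B)·P(x,y) over outcomes with A > B gives 291/56.
E[A + B | A > B] = (291/56) / (37/56) = 291/37.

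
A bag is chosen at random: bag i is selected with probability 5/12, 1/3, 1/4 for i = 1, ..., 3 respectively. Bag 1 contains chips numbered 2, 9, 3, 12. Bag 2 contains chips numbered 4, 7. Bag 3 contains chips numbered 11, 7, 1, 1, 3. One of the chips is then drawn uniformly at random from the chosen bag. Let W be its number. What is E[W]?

683/120

E[W | bag 1] = (2+9+3+12)/4 = 13/2.
E[W | bag 2] = (4+7)/2 = 11/2.
E[W | bag 3] = (11+7+1+1+3)/5 = 23/5.
By the law of total expectation,
E[W] = (5/12)·(13/2) + (1/3)·(11/2) + (1/4)·(23/5) = 683/120.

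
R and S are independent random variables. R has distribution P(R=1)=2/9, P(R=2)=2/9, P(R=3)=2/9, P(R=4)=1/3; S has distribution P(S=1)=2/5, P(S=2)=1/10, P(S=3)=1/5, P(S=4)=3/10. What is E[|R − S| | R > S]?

74/39

P(R > S) = 13/30.
Summing |R−S|·P(x,y) over outcomes with R > S gives 37/45.
E[|R − S| | R > S] = (37/45) / (13/30) = 74/39.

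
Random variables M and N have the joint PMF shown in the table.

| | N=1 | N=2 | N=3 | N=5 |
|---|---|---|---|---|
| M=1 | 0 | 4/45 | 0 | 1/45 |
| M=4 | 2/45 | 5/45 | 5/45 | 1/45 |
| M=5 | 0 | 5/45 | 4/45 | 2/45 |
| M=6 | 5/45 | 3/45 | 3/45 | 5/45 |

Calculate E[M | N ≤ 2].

P(N ≤ 2) = 8/15.
Σ M·P over the event = 1·(4/45) + 4·(2/45) + 4·(5/45) + 5·(5/45) + 6·(5/45) + 6·(3/45) = 7/3.
E[M | N ≤ 2] = (7/3) / (8/15) = 35/8.

35/8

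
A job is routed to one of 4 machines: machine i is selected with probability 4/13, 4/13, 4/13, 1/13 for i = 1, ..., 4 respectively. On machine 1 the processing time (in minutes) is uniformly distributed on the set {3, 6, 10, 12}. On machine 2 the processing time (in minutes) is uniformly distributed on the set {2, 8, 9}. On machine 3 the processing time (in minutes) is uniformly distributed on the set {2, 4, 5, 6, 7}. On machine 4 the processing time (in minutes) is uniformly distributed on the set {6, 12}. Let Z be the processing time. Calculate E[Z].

E[Z | machine 1] = (3+6+10+12)/4 = 31/4.
E[Z | machine 2] = (2+8+9)/3 = 19/3.
E[Z | machine 3] = (2+4+5+6+7)/5 = 24/5.
E[Z | machine 4] = (6+12)/2 = 9.
E[Z] = (4/13)·(31/4) + (4/13)·(19/3) + (4/13)·(24/5) + (1/13)·(9) = 1268/195.

1268/195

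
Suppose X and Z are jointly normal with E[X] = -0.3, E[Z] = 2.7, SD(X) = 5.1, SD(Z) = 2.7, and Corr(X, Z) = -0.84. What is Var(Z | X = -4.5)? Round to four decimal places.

Var(Z | X=x) = (1 − ρ²)·σ_Z².
Var(Z | X=-4.5) = (2.7)²·(1 − (-0.84)²) = 7.29·0.2944 = 2.1462.

2.1462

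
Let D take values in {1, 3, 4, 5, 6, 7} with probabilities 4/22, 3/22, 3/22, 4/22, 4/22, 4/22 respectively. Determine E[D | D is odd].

61/15

P(D is odd) = 15/22.
Σ over the event: 1·2/11 + 3·3/22 + 5·2/11 + 7·2/11 = 61/22.
E[D | D is odd] = (61/22) / (15/22) = 61/15.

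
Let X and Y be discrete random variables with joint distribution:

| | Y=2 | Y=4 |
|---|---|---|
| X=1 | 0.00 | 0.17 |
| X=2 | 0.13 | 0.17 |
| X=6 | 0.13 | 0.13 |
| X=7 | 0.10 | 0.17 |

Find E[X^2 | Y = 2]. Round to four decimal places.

P(Y = 2) = 0.36.
Σ X^2·P over the event = 4·(0.13) + 36·(0.13) + 49·(0.10) = 10.10.
E[X^2 | Y = 2] = (10.10) / (0.36) = 28.0556.

28.0556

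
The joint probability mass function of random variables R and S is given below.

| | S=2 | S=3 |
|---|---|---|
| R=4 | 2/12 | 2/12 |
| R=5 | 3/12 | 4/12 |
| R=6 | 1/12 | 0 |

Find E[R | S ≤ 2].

P(S ≤ 2) = 1/2.
Σ R·P over the event = 4·(2/12) + 5·(3/12) + 6·(1/12) = 29/12.
E[R | S ≤ 2] = (29/12) / (1/2) = 29/6.

29/6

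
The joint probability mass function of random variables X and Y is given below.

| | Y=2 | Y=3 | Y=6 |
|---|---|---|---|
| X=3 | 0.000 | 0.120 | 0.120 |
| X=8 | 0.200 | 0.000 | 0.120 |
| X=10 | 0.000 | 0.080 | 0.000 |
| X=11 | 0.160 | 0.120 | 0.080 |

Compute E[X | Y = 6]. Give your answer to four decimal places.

P(Y = 6) = 0.320.
Σ X·P over the event = 3·(0.120) + 8·(0.120) + 11·(0.080) = 2.200.
E[X | Y = 6] = (2.200) / (0.320) = 6.8750.

6.8750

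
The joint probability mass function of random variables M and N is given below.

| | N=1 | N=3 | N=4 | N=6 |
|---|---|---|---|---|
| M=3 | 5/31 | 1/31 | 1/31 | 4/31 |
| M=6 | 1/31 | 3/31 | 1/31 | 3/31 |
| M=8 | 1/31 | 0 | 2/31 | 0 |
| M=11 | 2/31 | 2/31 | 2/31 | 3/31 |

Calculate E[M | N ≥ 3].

P(N ≥ 3) = 22/31.
Summing M·P(M=x,N=y) over the conditioning event gives 153/31.
E[M | N ≥ 3] = (153/31) / (22/31) = 153/22.

153/22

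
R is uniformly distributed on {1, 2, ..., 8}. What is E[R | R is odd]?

Given R is odd, R is equally likely to be any of {1, 3, 5, 7}.
E[R | R is odd] = (1 + 3 + 5 + 7) / 4 = 4.

4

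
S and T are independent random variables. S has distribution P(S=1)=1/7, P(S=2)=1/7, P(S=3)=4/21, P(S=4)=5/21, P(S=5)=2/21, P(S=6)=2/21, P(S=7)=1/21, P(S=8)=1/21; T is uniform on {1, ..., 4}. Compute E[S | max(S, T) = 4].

P(max(S, T) = 4) = 5/14.
Summing S·P(x,y) over outcomes with max(S, T) = 4 gives 101/84.
E[S | max(S, T) = 4] = (101/84) / (5/14) = 101/30.

101/30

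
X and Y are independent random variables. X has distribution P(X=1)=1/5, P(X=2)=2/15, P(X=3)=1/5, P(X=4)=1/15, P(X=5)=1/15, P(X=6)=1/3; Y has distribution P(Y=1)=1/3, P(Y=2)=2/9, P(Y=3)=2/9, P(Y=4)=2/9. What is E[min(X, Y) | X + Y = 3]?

P(X + Y = 3) = 4/45.
Summing min(X,Y)·P(x,y) over outcomes with X + Y = 3 gives 4/45.
E[min(X, Y) | X + Y = 3] = (4/45) / (4/45) = 1.

1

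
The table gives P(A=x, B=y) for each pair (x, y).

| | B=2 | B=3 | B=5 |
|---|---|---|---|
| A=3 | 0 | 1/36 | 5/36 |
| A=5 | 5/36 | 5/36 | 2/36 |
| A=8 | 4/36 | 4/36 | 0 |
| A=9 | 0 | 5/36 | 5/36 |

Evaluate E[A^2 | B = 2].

127/3

P(B = 2) = 1/4.
Σ A^2·P over the event = 25·(5/36) + 64·(4/36) = 127/12.
E[A^2 | B = 2] = (127/12) / (1/4) = 127/3.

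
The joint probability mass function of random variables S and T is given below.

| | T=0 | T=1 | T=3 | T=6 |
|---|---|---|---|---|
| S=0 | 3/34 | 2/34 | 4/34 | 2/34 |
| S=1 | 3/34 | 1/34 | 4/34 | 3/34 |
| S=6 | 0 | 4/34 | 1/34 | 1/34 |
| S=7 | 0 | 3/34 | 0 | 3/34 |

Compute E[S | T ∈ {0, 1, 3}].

59/25

P(T ∈ {0, 1, 3}) = 25/34.
Summing S·P(S=x,T=y) over the conditioning event gives 59/34.
E[S | T ∈ {0, 1, 3}] = (59/34) / (25/34) = 59/25.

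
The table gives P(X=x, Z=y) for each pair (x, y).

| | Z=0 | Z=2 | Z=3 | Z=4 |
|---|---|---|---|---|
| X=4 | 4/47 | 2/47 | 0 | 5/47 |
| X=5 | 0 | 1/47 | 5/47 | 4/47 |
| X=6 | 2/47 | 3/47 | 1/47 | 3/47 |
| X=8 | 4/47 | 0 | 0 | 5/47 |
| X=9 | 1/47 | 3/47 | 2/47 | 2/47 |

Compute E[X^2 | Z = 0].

P(Z = 0) = 11/47.
Σ X^2·P over the event = 16·(4/47) + 36·(2/47) + 64·(4/47) + 81·(1/47) = 473/47.
E[X^2 | Z = 0] = (473/47) / (11/47) = 43.

43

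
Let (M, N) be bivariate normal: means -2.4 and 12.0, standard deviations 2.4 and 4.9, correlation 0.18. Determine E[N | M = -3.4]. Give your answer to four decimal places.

11.6325

For a bivariate normal, E[N | M=x] = μ_N + ρ·(σ_N/σ_M)·(x − μ_M).
E[N | M=-3.4] = 12.0 + (0.18)·(4.9/2.4)·(-3.4 − (-2.4)) = 12.0 + (0.3675)·(-1) = 11.6325.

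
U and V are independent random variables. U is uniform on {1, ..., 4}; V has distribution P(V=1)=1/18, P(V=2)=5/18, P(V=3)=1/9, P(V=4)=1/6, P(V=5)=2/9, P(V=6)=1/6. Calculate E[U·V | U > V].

103/15

P(U > V) = 5/24.
Summing UV·P(x,y) over outcomes with U > V gives 103/72.
E[U·V | U > V] = (103/72) / (5/24) = 103/15.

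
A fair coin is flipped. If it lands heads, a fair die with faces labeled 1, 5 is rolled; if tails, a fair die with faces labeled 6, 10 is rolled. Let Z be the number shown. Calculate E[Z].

E[Z | heads] = (1+5)/2 = 3.
E[Z | tails] = (6+10)/2 = 8.
By the law of total expectation,
E[Z] = (1/2)·(3) + (1/2)·(8) = 11/2.

11/2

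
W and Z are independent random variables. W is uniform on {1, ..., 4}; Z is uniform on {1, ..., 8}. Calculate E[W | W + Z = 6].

5/2

Outcomes with W + Z = 6: (1,5), (2,4), (3,3), (4,2), each with probability 1/32.
E[W | W + Z = 6] = (1 + 2 + 3 + 4) / 4 = 5/2.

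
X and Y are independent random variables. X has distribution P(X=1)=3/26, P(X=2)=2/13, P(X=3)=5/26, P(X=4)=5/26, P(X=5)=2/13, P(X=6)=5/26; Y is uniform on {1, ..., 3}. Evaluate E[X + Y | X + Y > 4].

369/56

P(X + Y > 4) = 28/39.
Summing (X+Y)·P(x,y) over outcomes with X + Y > 4 gives 123/26.
E[X + Y | X + Y > 4] = (123/26) / (28/39) = 369/56.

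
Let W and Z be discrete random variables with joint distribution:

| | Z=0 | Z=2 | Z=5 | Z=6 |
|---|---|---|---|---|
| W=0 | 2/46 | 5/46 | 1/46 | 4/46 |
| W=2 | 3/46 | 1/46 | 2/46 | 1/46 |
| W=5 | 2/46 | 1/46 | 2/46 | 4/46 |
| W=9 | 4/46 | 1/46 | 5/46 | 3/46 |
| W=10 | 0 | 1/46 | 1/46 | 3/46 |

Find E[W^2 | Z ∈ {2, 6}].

857/24

P(Z ∈ {2, 6}) = 12/23.
Summing W^2·P(W=x,Z=y) over the conditioning event gives 857/46.
E[W^2 | Z ∈ {2, 6}] = (857/46) / (12/23) = 857/24.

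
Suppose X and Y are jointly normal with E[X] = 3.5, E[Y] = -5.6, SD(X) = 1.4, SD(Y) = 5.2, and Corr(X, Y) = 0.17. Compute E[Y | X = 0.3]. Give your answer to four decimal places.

-7.6206

The regression of Y on X has slope ρ·σ_Y/σ_X and passes through (μ_X, μ_Y).
E[Y | X=0.3] = -5.6 + (0.17)·(5.2/1.4)·(0.3 − (3.5)) = -5.6 + (0.63143)·(-3.2) = -7.6206.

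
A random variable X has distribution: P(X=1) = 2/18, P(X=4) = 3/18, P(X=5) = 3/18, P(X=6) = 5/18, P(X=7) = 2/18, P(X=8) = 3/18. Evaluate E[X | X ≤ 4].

14/5

P(X ≤ 4) = 5/18.
Σ over the event: 1·1/9 + 4·1/6 = 7/9.
E[X | X ≤ 4] = (7/9) / (5/18) = 14/5.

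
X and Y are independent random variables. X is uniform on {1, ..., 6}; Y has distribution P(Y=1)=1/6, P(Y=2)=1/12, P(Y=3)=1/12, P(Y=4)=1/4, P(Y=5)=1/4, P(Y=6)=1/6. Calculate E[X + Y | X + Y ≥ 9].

P(X + Y ≥ 9) = 1/3.
Summing (X+Y)·P(x,y) over outcomes with X + Y ≥ 9 gives 10/3.
E[X + Y | X + Y ≥ 9] = (10/3) / (1/3) = 10.

10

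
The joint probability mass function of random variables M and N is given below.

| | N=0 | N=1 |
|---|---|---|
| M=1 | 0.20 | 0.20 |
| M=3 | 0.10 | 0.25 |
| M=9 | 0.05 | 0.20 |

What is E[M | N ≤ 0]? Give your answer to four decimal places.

P(N ≤ 0) = 0.35.
Σ M·P over the event = 1·(0.20) + 3·(0.10) + 9·(0.05) = 0.95.
E[M | N ≤ 0] = (0.95) / (0.35) = 2.7143.

2.7143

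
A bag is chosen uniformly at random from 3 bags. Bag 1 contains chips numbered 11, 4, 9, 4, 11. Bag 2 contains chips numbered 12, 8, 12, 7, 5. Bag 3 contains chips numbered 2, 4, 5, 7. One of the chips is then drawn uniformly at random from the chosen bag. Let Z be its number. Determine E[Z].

211/30

E[Z | bag 1] = (11+4+9+4+11)/5 = 39/5.
E[Z | bag 2] = (12+8+12+7+5)/5 = 44/5.
E[Z | bag 3] = (2+4+5+7)/4 = 9/2.
By the law of total expectation,
E[Z] = (1/3)·(39/5) + (1/3)·(44/5) + (1/3)·(9/2) = 211/30.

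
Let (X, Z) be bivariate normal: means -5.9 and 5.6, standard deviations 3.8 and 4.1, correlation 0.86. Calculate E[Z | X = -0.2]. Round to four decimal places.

E[Z | X=x] = μ_Z + ρ(σ_Z/σ_X)(x − μ_X) for jointly normal variables.
E[Z | X=-0.2] = 5.6 + (0.86)·(4.1/3.8)·(-0.2 − (-5.9)) = 5.6 + (0.92789)·(5.7) = 10.8890.

10.8890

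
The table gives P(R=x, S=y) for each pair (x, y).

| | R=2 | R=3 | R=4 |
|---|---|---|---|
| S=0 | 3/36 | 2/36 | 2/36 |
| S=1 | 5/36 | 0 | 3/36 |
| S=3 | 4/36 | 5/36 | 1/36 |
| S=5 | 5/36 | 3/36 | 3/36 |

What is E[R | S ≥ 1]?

80/29

P(S ≥ 1) = 29/36.
Σ R·P over the event = 2·(5/36) + 2·(4/36) + 2·(5/36) + 3·(5/36) + 3·(3/36) + 4·(3/36) + 4·(1/36) + 4·(3/36) = 20/9.
E[R | S ≥ 1] = (20/9) / (29/36) = 80/29.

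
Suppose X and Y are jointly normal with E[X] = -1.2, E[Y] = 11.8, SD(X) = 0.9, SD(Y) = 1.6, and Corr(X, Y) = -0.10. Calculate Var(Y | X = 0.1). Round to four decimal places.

The conditional variance in a bivariate normal is σ_Y²(1 − ρ²), independent of x.
Var(Y | X=0.1) = (1.6)²·(1 − (-0.10)²) = 2.56·0.99 = 2.5344.

2.5344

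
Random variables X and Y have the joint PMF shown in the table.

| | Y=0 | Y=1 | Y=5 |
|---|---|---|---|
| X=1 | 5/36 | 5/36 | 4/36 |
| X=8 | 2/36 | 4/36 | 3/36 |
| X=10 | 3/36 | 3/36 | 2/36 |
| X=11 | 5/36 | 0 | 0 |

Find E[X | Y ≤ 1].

P(Y ≤ 1) = 3/4.
Σ X·P over the event = 1·(5/36) + 1·(5/36) + 8·(2/36) + 8·(4/36) + 10·(3/36) + 10·(3/36) + 11·(5/36) = 173/36.
E[X | Y ≤ 1] = (173/36) / (3/4) = 173/27.

173/27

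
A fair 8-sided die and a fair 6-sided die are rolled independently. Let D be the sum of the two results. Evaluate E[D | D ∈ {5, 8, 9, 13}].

P(D ∈ {5, 8, 9, 13}) = 3/8.
Σ over the event: 5·1/12 + 8·1/8 + 9·1/8 + 13·1/24 = 37/12.
E[D | D ∈ {5, 8, 9, 13}] = (37/12) / (3/8) = 74/9.

74/9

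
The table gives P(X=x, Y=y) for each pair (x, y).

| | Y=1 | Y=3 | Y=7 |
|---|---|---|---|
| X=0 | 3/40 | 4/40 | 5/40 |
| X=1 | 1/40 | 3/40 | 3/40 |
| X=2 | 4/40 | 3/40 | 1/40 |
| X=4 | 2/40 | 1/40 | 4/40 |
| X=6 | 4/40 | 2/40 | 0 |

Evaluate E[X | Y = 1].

P(Y = 1) = 7/20.
Σ X·P over the event = 0·(3/40) + 1·(1/40) + 2·(4/40) + 4·(2/40) + 6·(4/40) = 41/40.
E[X | Y = 1] = (41/40) / (7/20) = 41/14.

41/14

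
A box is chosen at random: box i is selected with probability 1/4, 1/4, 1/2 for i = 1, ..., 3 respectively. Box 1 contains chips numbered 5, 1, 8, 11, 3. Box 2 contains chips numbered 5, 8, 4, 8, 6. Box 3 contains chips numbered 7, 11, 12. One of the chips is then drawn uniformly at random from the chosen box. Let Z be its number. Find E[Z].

159/20

E[Z | box 1] = (5+1+8+11+3)/5 = 28/5.
E[Z | box 2] = (5+8+4+8+6)/5 = 31/5.
E[Z | box 3] = (7+11+12)/3 = 10.
By the law of total expectation,
E[Z] = (1/4)·(28/5) + (1/4)·(31/5) + (1/2)·(10) = 159/20.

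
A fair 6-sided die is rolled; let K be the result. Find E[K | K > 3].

5

Given K > 3, K is equally likely to be any of {4, 5, 6}.
E[K | K > 3] = (4 + 5 + 6) / 3 = 5.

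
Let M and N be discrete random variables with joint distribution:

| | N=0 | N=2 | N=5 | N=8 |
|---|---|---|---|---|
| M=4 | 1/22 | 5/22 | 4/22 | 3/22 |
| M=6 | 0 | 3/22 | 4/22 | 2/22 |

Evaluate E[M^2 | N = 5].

P(N = 5) = 4/11.
Σ M^2·P over the event = 16·(4/22) + 36·(4/22) = 104/11.
E[M^2 | N = 5] = (104/11) / (4/11) = 26.

26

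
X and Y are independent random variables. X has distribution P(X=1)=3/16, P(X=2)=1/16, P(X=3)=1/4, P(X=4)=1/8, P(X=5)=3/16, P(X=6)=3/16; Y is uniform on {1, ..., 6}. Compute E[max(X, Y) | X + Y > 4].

134/27

P(X + Y > 4) = 27/32.
Summing max(X,Y)·P(x,y) over outcomes with X + Y > 4 gives 67/16.
E[max(X, Y) | X + Y > 4] = (67/16) / (27/32) = 134/27.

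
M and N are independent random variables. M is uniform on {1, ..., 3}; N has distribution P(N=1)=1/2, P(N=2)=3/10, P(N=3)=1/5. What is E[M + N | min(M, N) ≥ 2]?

49/10

P(min(M, N) ≥ 2) = 1/3.
Summing (M+N)·P(x,y) over outcomes with min(M, N) ≥ 2 gives 49/30.
E[M + N | min(M, N) ≥ 2] = (49/30) / (1/3) = 49/10.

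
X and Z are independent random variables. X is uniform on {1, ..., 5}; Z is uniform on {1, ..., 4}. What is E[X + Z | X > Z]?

P(X > Z) = 1/2.
Summing (X+Z)·P(x,y) over outcomes with X > Z gives 3.
E[X + Z | X > Z] = (3) / (1/2) = 6.

6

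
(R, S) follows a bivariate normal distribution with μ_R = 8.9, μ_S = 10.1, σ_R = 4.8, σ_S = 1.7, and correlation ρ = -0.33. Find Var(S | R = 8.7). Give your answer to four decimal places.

2.5753

The conditional variance in a bivariate normal is σ_S²(1 − ρ²), independent of x.
Var(S | R=8.7) = (1.7)²·(1 − (-0.33)²) = 2.89·0.8911 = 2.5753.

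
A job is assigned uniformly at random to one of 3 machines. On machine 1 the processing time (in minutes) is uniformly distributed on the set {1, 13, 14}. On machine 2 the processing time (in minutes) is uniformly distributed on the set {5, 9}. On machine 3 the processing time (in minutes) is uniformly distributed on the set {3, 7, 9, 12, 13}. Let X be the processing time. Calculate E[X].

377/45

E[X | machine 1] = (1+13+14)/3 = 28/3.
E[X | machine 2] = (5+9)/2 = 7.
E[X | machine 3] = (3+7+9+12+13)/5 = 44/5.
By the law of total expectation,
E[X] = (1/3)·(28/3) + (1/3)·(7) + (1/3)·(44/5) = 377/45.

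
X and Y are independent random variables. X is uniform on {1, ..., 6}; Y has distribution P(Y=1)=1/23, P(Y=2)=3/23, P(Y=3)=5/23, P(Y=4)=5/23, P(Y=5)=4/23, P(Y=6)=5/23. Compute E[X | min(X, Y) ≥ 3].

P(min(X, Y) ≥ 3) = 38/69.
Summing X·P(x,y) over outcomes with min(X, Y) ≥ 3 gives 57/23.
E[X | min(X, Y) ≥ 3] = (57/23) / (38/69) = 9/2.

9/2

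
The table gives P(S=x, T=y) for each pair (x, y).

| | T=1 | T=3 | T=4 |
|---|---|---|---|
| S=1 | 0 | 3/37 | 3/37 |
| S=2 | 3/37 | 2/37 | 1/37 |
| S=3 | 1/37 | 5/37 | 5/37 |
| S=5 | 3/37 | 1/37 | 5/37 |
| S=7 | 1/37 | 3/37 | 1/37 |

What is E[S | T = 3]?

24/7

P(T = 3) = 14/37.
Σ S·P over the event = 1·(3/37) + 2·(2/37) + 3·(5/37) + 5·(1/37) + 7·(3/37) = 48/37.
E[S | T = 3] = (48/37) / (14/37) = 24/7.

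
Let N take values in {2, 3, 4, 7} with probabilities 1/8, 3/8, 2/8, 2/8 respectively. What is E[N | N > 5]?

P(N > 5) = 1/4.
Σ over the event: 7·1/4 = 7/4.
E[N | N > 5] = (7/4) / (1/4) = 7.

7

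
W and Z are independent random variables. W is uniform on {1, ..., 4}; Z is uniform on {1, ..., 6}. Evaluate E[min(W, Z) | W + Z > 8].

P(W + Z > 8) = 1/8.
Summing min(W,Z)·P(x,y) over outcomes with W + Z > 8 gives 11/24.
E[min(W, Z) | W + Z > 8] = (11/24) / (1/8) = 11/3.

11/3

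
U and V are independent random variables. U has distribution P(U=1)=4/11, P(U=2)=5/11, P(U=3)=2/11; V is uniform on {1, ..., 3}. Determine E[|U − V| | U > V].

11/9

P(U > V) = 3/11.
Summing |U−V|·P(x,y) over outcomes with U > V gives 1/3.
E[|U − V| | U > V] = (1/3) / (3/11) = 11/9.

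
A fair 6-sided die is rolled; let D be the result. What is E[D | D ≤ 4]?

Given D ≤ 4, D is equally likely to be any of {1, 2, 3, 4}.
E[D | D ≤ 4] = (1 + 2 + 3 + 4) / 4 = 5/2.

5/2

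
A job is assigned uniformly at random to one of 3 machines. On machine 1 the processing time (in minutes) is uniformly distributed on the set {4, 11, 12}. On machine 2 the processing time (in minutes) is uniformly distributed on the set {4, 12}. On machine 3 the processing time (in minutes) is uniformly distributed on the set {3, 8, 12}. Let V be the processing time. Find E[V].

E[V | machine 1] = (4+11+12)/3 = 9.
E[V | machine 2] = (4+12)/2 = 8.
E[V | machine 3] = (3+8+12)/3 = 23/3.
By the law of total expectation,
E[V] = (1/3)·(9) + (1/3)·(8) + (1/3)·(23/3) = 74/9.

74/9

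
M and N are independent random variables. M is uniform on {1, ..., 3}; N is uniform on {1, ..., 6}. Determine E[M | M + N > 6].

P(M + N > 6) = 1/3.
Summing M·P(x,y) over outcomes with M + N > 6 gives 7/9.
E[M | M + N > 6] = (7/9) / (1/3) = 7/3.

7/3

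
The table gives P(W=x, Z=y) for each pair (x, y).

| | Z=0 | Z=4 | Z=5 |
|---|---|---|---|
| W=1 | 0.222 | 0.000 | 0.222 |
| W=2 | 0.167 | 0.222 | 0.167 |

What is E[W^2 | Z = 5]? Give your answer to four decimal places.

2.2879

P(Z = 5) = 0.389.
Summing W^2·P(W=x,Z=y) over the conditioning event gives 0.890.
E[W^2 | Z = 5] = (0.890) / (0.389) = 2.2879.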